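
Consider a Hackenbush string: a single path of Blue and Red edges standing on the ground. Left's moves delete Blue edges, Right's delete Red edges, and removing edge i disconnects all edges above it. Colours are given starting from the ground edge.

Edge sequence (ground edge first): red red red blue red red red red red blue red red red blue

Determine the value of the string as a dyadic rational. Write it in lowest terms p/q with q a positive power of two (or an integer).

Recurse on prefixes of the 14-edge string red red red blue red red red red red blue red red red blue:
G_1 [r]  L=[·]  R=[0]  — -1
G_2 [rr]  L=[·]  R=[-1,0]  — -2
G_3 [rrr]  L=[·]  R=[-2,-1,0]  — -3
G_4 [rrrb]  L=[-3]  R=[-2,-1,0]  — -5/2
G_5 [rrrbr]  L=[-3]  R=[-5/2,-2,-1,0]  — -11/4
G_6 [rrrbrr]  L=[-3]  R=[-11/4,-5/2,-2,-1,0]  — -23/8
G_7 [rrrbrrr]  L=[-3]  R=[-23/8,-11/4,-5/2,-2,-1,0]  — -47/16
G_8 [rrrbrrrr]  L=[-3]  R=[-47/16,-23/8,-11/4,-5/2,-2,-1,0]  — -95/32
G_9 [rrrbrrrrr]  L=[-3]  R=[-95/32,-47/16,-23/8,-11/4,-5/2,-2,-1,0]  — -191/64
G_10 [rrrbrrrrrb]  L=[-3,-191/64]  R=[-95/32,-47/16,-23/8,-11/4,-5/2,-2,-1,0]  — -381/128
G_11 [rrrbrrrrrbr]  L=[-3,-191/64]  R=[-381/128,-95/32,-47/16,-23/8,-11/4,-5/2,-2,-1,0]  — -763/256
G_12 [rrrbrrrrrbrr]  L=[-3,-191/64]  R=[-763/256,-381/128,-95/32,-47/16,-23/8,-11/4,-5/2,-2,-1,0]  — -1527/512
G_13 [rrrbrrrrrbrrr]  L=[-3,-191/64]  R=[-1527/512,-763/256,-381/128,-95/32,-47/16,-23/8,-11/4,-5/2,-2,-1,0]  — -3055/1024
G_14 [rrrbrrrrrbrrrb]  L=[-3,-191/64,-3055/1024]  R=[-1527/512,-763/256,-381/128,-95/32,-47/16,-23/8,-11/4,-5/2,-2,-1,0]  — -6109/2048

-6109/2048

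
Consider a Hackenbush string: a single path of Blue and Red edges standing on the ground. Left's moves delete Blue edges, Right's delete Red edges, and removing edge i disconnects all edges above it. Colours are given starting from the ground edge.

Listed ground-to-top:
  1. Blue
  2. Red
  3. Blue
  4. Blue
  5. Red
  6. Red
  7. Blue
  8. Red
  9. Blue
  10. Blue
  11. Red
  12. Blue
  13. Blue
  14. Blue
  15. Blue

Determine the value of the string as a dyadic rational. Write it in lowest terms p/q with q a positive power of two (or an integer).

13023/16384

edge 1 of 15 (Blue): { 0 | ∅ } ⇒ 1
edge 2 of 15 (Red): { 0 | 1 } ⇒ 1/2
edge 3 of 15 (Blue): { 0, 1/2 | 1 } ⇒ 3/4
edge 4 of 15 (Blue): { 0, 1/2, 3/4 | 1 } ⇒ 7/8
edge 5 of 15 (Red): { 0, 1/2, 3/4 | 7/8, 1 } ⇒ 13/16
edge 6 of 15 (Red): { 0, 1/2, 3/4 | 13/16, 7/8, 1 } ⇒ 25/32
edge 7 of 15 (Blue): { 0, 1/2, 3/4, 25/32 | 13/16, 7/8, 1 } ⇒ 51/64
edge 8 of 15 (Red): { 0, 1/2, 3/4, 25/32 | 51/64, 13/16, 7/8, 1 } ⇒ 101/128
edge 9 of 15 (Blue): { 0, 1/2, 3/4, 25/32, 101/128 | 51/64, 13/16, 7/8, 1 } ⇒ 203/256
edge 10 of 15 (Blue): { 0, 1/2, 3/4, 25/32, 101/128, 203/256 | 51/64, 13/16, 7/8, 1 } ⇒ 407/512
edge 11 of 15 (Red): { 0, 1/2, 3/4, 25/32, 101/128, 203/256 | 407/512, 51/64, 13/16, 7/8, 1 } ⇒ 813/1024
edge 12 of 15 (Blue): { 0, 1/2, 3/4, 25/32, 101/128, 203/256, 813/1024 | 407/512, 51/64, 13/16, 7/8, 1 } ⇒ 1627/2048
edge 13 of 15 (Blue): { 0, 1/2, 3/4, 25/32, 101/128, 203/256, 813/1024, 1627/2048 | 407/512, 51/64, 13/16, 7/8, 1 } ⇒ 3255/4096
edge 14 of 15 (Blue): { 0, 1/2, 3/4, 25/32, 101/128, 203/256, 813/1024, 1627/2048, 3255/4096 | 407/512, 51/64, 13/16, 7/8, 1 } ⇒ 6511/8192
edge 15 of 15 (Blue): { 0, 1/2, 3/4, 25/32, 101/128, 203/256, 813/1024, 1627/2048, 3255/4096, 6511/8192 | 407/512, 51/64, 13/16, 7/8, 1 } ⇒ 13023/16384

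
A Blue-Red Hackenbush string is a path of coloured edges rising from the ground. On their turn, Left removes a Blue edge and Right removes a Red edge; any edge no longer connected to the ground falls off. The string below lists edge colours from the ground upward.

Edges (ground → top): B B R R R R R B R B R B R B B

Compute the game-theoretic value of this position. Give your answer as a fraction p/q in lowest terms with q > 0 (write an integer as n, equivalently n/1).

8535/8192

Recurse on prefixes of the 15-edge string B B R R R R R B R B R B R B B:
edge 1 of 15 (B): { 0 | — } — 1
edge 2 of 15 (B): { 0 1 | — } — 2
edge 3 of 15 (R): { 0 1 | 2 } — 3/2
edge 4 of 15 (R): { 0 1 | 3/2 2 } — 5/4
edge 5 of 15 (R): { 0 1 | 5/4 3/2 2 } — 9/8
edge 6 of 15 (R): { 0 1 | 9/8 5/4 3/2 2 } — 17/16
edge 7 of 15 (R): { 0 1 | 17/16 9/8 5/4 3/2 2 } — 33/32
edge 8 of 15 (B): { 0 1 33/32 | 17/16 9/8 5/4 3/2 2 } — 67/64
edge 9 of 15 (R): { 0 1 33/32 | 67/64 17/16 9/8 5/4 3/2 2 } — 133/128
edge 10 of 15 (B): { 0 1 33/32 133/128 | 67/64 17/16 9/8 5/4 3/2 2 } — 267/256
edge 11 of 15 (R): { 0 1 33/32 133/128 | 267/256 67/64 17/16 9/8 5/4 3/2 2 } — 533/512
edge 12 of 15 (B): { 0 1 33/32 133/128 533/512 | 267/256 67/64 17/16 9/8 5/4 3/2 2 } — 1067/1024
edge 13 of 15 (R): { 0 1 33/32 133/128 533/512 | 1067/1024 267/256 67/64 17/16 9/8 5/4 3/2 2 } — 2133/2048
edge 14 of 15 (B): { 0 1 33/32 133/128 533/512 2133/2048 | 1067/1024 267/256 67/64 17/16 9/8 5/4 3/2 2 } — 4267/4096
edge 15 of 15 (B): { 0 1 33/32 133/128 533/512 2133/2048 4267/4096 | 1067/1024 267/256 67/64 17/16 9/8 5/4 3/2 2 } — 8535/8192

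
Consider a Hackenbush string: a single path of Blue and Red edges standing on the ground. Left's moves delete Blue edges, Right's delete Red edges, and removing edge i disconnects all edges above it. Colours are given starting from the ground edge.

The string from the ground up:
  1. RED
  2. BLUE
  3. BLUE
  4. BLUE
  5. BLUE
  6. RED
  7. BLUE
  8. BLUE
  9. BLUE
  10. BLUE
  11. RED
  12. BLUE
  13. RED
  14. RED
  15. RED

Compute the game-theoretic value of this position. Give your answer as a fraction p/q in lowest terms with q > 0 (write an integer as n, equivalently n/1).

-1071/16384

R: Left { — }, Right { 0 } = simplest -1
RB: Left { -1 }, Right { 0 } = simplest -1/2
RBB: Left { -1,-1/2 }, Right { 0 } = simplest -1/4
RBBB: Left { -1,-1/2,-1/4 }, Right { 0 } = simplest -1/8
RBBBB: Left { -1,-1/2,-1/4,-1/8 }, Right { 0 } = simplest -1/16
RBBBBR: Left { -1,-1/2,-1/4,-1/8 }, Right { -1/16,0 } = simplest -3/32
RBBBBRB: Left { -1,-1/2,-1/4,-1/8,-3/32 }, Right { -1/16,0 } = simplest -5/64
RBBBBRBB: Left { -1,-1/2,-1/4,-1/8,-3/32,-5/64 }, Right { -1/16,0 } = simplest -9/128
RBBBBRBBB: Left { -1,-1/2,-1/4,-1/8,-3/32,-5/64,-9/128 }, Right { -1/16,0 } = simplest -17/256
RBBBBRBBBB: Left { -1,-1/2,-1/4,-1/8,-3/32,-5/64,-9/128,-17/256 }, Right { -1/16,0 } = simplest -33/512
RBBBBRBBBBR: Left { -1,-1/2,-1/4,-1/8,-3/32,-5/64,-9/128,-17/256 }, Right { -33/512,-1/16,0 } = simplest -67/1024
RBBBBRBBBBRB: Left { -1,-1/2,-1/4,-1/8,-3/32,-5/64,-9/128,-17/256,-67/1024 }, Right { -33/512,-1/16,0 } = simplest -133/2048
RBBBBRBBBBRBR: Left { -1,-1/2,-1/4,-1/8,-3/32,-5/64,-9/128,-17/256,-67/1024 }, Right { -133/2048,-33/512,-1/16,0 } = simplest -267/4096
RBBBBRBBBBRBRR: Left { -1,-1/2,-1/4,-1/8,-3/32,-5/64,-9/128,-17/256,-67/1024 }, Right { -267/4096,-133/2048,-33/512,-1/16,0 } = simplest -535/8192
RBBBBRBBBBRBRRR: Left { -1,-1/2,-1/4,-1/8,-3/32,-5/64,-9/128,-17/256,-67/1024 }, Right { -535/8192,-267/4096,-133/2048,-33/512,-1/16,0 } = simplest -1071/16384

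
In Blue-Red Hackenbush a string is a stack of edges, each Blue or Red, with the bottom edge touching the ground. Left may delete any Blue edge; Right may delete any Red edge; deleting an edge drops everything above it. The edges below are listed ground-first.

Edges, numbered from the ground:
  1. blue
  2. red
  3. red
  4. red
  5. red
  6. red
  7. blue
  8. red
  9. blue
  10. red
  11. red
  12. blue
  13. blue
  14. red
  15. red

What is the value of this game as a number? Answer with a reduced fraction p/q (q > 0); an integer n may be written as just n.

Build g(s[:k]) for k = 1..15, string s = blue red red red red red blue red blue red red blue blue red red.
1 of 15 · b · max L 0 · min R +∞ gives 1
2 of 15 · br · max L 0 · min R 1 gives 1/2
3 of 15 · brr · max L 0 · min R 1/2 gives 1/4
4 of 15 · brrr · max L 0 · min R 1/4 gives 1/8
5 of 15 · brrrr · max L 0 · min R 1/8 gives 1/16
6 of 15 · brrrrr · max L 0 · min R 1/16 gives 1/32
7 of 15 · brrrrrb · max L 1/32 · min R 1/16 gives 3/64
8 of 15 · brrrrrbr · max L 1/32 · min R 3/64 gives 5/128
9 of 15 · brrrrrbrb · max L 5/128 · min R 3/64 gives 11/256
10 of 15 · brrrrrbrbr · max L 5/128 · min R 11/256 gives 21/512
11 of 15 · brrrrrbrbrr · max L 5/128 · min R 21/512 gives 41/1024
12 of 15 · brrrrrbrbrrb · max L 41/1024 · min R 21/512 gives 83/2048
13 of 15 · brrrrrbrbrrbb · max L 83/2048 · min R 21/512 gives 167/4096
14 of 15 · brrrrrbrbrrbbr · max L 83/2048 · min R 167/4096 gives 333/8192
15 of 15 · brrrrrbrbrrbbrr · max L 83/2048 · min R 333/8192 gives 665/16384

665/16384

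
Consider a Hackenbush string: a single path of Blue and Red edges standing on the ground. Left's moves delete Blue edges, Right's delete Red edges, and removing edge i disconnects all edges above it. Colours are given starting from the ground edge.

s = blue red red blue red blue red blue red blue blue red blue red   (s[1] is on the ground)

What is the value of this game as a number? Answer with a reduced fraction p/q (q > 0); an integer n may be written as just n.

value_1 [b]  L=[0]  R=[(no moves)]  gives 1
value_2 [br]  L=[0]  R=[1]  gives 1/2
value_3 [brr]  L=[0]  R=[1/2,1]  gives 1/4
value_4 [brrb]  L=[0,1/4]  R=[1/2,1]  gives 3/8
value_5 [brrbr]  L=[0,1/4]  R=[3/8,1/2,1]  gives 5/16
value_6 [brrbrb]  L=[0,1/4,5/16]  R=[3/8,1/2,1]  gives 11/32
value_7 [brrbrbr]  L=[0,1/4,5/16]  R=[11/32,3/8,1/2,1]  gives 21/64
value_8 [brrbrbrb]  L=[0,1/4,5/16,21/64]  R=[11/32,3/8,1/2,1]  gives 43/128
value_9 [brrbrbrbr]  L=[0,1/4,5/16,21/64]  R=[43/128,11/32,3/8,1/2,1]  gives 85/256
value_10 [brrbrbrbrb]  L=[0,1/4,5/16,21/64,85/256]  R=[43/128,11/32,3/8,1/2,1]  gives 171/512
value_11 [brrbrbrbrbb]  L=[0,1/4,5/16,21/64,85/256,171/512]  R=[43/128,11/32,3/8,1/2,1]  gives 343/1024
value_12 [brrbrbrbrbbr]  L=[0,1/4,5/16,21/64,85/256,171/512]  R=[343/1024,43/128,11/32,3/8,1/2,1]  gives 685/2048
value_13 [brrbrbrbrbbrb]  L=[0,1/4,5/16,21/64,85/256,171/512,685/2048]  R=[343/1024,43/128,11/32,3/8,1/2,1]  gives 1371/4096
value_14 [brrbrbrbrbbrbr]  L=[0,1/4,5/16,21/64,85/256,171/512,685/2048]  R=[1371/4096,343/1024,43/128,11/32,3/8,1/2,1]  gives 2741/8192

2741/8192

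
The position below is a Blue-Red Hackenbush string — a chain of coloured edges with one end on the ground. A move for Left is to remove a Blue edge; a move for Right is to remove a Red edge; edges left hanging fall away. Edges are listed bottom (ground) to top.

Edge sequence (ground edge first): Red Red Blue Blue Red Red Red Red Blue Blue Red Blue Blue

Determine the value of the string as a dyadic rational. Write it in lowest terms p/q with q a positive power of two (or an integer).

-3017/2048

Prefix values for Red Red Blue Blue Red Red Red Red Blue Blue Red Blue Blue via {L|R} + simplicity:
step 1: add Red to get R; options L={ — } R={ 0 } -> -1
step 2: add Red to get RR; options L={ — } R={ -1,0 } -> -2
step 3: add Blue to get RRB; options L={ -2 } R={ -1,0 } -> -3/2
step 4: add Blue to get RRBB; options L={ -2,-3/2 } R={ -1,0 } -> -5/4
step 5: add Red to get RRBBR; options L={ -2,-3/2 } R={ -5/4,-1,0 } -> -11/8
step 6: add Red to get RRBBRR; options L={ -2,-3/2 } R={ -11/8,-5/4,-1,0 } -> -23/16
step 7: add Red to get RRBBRRR; options L={ -2,-3/2 } R={ -23/16,-11/8,-5/4,-1,0 } -> -47/32
step 8: add Red to get RRBBRRRR; options L={ -2,-3/2 } R={ -47/32,-23/16,-11/8,-5/4,-1,0 } -> -95/64
step 9: add Blue to get RRBBRRRRB; options L={ -2,-3/2,-95/64 } R={ -47/32,-23/16,-11/8,-5/4,-1,0 } -> -189/128
step 10: add Blue to get RRBBRRRRBB; options L={ -2,-3/2,-95/64,-189/128 } R={ -47/32,-23/16,-11/8,-5/4,-1,0 } -> -377/256
step 11: add Red to get RRBBRRRRBBR; options L={ -2,-3/2,-95/64,-189/128 } R={ -377/256,-47/32,-23/16,-11/8,-5/4,-1,0 } -> -755/512
step 12: add Blue to get RRBBRRRRBBRB; options L={ -2,-3/2,-95/64,-189/128,-755/512 } R={ -377/256,-47/32,-23/16,-11/8,-5/4,-1,0 } -> -1509/1024
step 13: add Blue to get RRBBRRRRBBRBB; options L={ -2,-3/2,-95/64,-189/128,-755/512,-1509/1024 } R={ -377/256,-47/32,-23/16,-11/8,-5/4,-1,0 } -> -3017/2048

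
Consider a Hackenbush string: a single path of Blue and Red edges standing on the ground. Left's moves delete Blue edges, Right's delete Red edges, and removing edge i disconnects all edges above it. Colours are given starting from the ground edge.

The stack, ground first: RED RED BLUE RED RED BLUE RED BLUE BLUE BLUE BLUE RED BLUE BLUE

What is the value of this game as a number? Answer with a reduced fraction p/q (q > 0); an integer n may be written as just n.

R: Left { — }, Right { 0 } — simplest -1
RR: Left { — }, Right { -1; 0 } — simplest -2
RRB: Left { -2 }, Right { -1; 0 } — simplest -3/2
RRBR: Left { -2 }, Right { -3/2; -1; 0 } — simplest -7/4
RRBRR: Left { -2 }, Right { -7/4; -3/2; -1; 0 } — simplest -15/8
RRBRRB: Left { -2; -15/8 }, Right { -7/4; -3/2; -1; 0 } — simplest -29/16
RRBRRBR: Left { -2; -15/8 }, Right { -29/16; -7/4; -3/2; -1; 0 } — simplest -59/32
RRBRRBRB: Left { -2; -15/8; -59/32 }, Right { -29/16; -7/4; -3/2; -1; 0 } — simplest -117/64
RRBRRBRBB: Left { -2; -15/8; -59/32; -117/64 }, Right { -29/16; -7/4; -3/2; -1; 0 } — simplest -233/128
RRBRRBRBBB: Left { -2; -15/8; -59/32; -117/64; -233/128 }, Right { -29/16; -7/4; -3/2; -1; 0 } — simplest -465/256
RRBRRBRBBBB: Left { -2; -15/8; -59/32; -117/64; -233/128; -465/256 }, Right { -29/16; -7/4; -3/2; -1; 0 } — simplest -929/512
RRBRRBRBBBBR: Left { -2; -15/8; -59/32; -117/64; -233/128; -465/256 }, Right { -929/512; -29/16; -7/4; -3/2; -1; 0 } — simplest -1859/1024
RRBRRBRBBBBRB: Left { -2; -15/8; -59/32; -117/64; -233/128; -465/256; -1859/1024 }, Right { -929/512; -29/16; -7/4; -3/2; -1; 0 } — simplest -3717/2048
RRBRRBRBBBBRBB: Left { -2; -15/8; -59/32; -117/64; -233/128; -465/256; -1859/1024; -3717/2048 }, Right { -929/512; -29/16; -7/4; -3/2; -1; 0 } — simplest -7433/4096

-7433/4096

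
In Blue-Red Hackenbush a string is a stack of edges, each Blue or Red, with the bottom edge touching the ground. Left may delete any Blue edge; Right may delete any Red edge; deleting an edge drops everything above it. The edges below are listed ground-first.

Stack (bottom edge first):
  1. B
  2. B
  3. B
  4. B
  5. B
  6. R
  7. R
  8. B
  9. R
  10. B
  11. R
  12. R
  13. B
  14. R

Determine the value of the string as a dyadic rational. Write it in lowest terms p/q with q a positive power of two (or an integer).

val_1 [B]  L=[0]  R=[—]  => 1
val_2 [BB]  L=[0; 1]  R=[—]  => 2
val_3 [BBB]  L=[0; 1; 2]  R=[—]  => 3
val_4 [BBBB]  L=[0; 1; 2; 3]  R=[—]  => 4
val_5 [BBBBB]  L=[0; 1; 2; 3; 4]  R=[—]  => 5
val_6 [BBBBBR]  L=[0; 1; 2; 3; 4]  R=[5]  => 9/2
val_7 [BBBBBRR]  L=[0; 1; 2; 3; 4]  R=[9/2; 5]  => 17/4
val_8 [BBBBBRRB]  L=[0; 1; 2; 3; 4; 17/4]  R=[9/2; 5]  => 35/8
val_9 [BBBBBRRBR]  L=[0; 1; 2; 3; 4; 17/4]  R=[35/8; 9/2; 5]  => 69/16
val_10 [BBBBBRRBRB]  L=[0; 1; 2; 3; 4; 17/4; 69/16]  R=[35/8; 9/2; 5]  => 139/32
val_11 [BBBBBRRBRBR]  L=[0; 1; 2; 3; 4; 17/4; 69/16]  R=[139/32; 35/8; 9/2; 5]  => 277/64
val_12 [BBBBBRRBRBRR]  L=[0; 1; 2; 3; 4; 17/4; 69/16]  R=[277/64; 139/32; 35/8; 9/2; 5]  => 553/128
val_13 [BBBBBRRBRBRRB]  L=[0; 1; 2; 3; 4; 17/4; 69/16; 553/128]  R=[277/64; 139/32; 35/8; 9/2; 5]  => 1107/256
val_14 [BBBBBRRBRBRRBR]  L=[0; 1; 2; 3; 4; 17/4; 69/16; 553/128]  R=[1107/256; 277/64; 139/32; 35/8; 9/2; 5]  => 2213/512

2213/512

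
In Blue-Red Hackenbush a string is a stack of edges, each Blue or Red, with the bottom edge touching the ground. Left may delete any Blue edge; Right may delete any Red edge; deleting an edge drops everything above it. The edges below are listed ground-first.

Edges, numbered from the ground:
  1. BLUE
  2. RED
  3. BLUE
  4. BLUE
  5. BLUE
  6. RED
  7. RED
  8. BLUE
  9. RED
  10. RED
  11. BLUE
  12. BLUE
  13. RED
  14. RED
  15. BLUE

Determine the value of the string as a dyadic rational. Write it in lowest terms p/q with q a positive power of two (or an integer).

Build value(s[:k]) for k = 1..15, string s = BLUE RED BLUE BLUE BLUE RED RED BLUE RED RED BLUE BLUE RED RED BLUE.
1 of 15 · B · max L 0 · min R +∞ → 1
2 of 15 · BR · max L 0 · min R 1 → 1/2
3 of 15 · BRB · max L 1/2 · min R 1 → 3/4
4 of 15 · BRBB · max L 3/4 · min R 1 → 7/8
5 of 15 · BRBBB · max L 7/8 · min R 1 → 15/16
6 of 15 · BRBBBR · max L 7/8 · min R 15/16 → 29/32
7 of 15 · BRBBBRR · max L 7/8 · min R 29/32 → 57/64
8 of 15 · BRBBBRRB · max L 57/64 · min R 29/32 → 115/128
9 of 15 · BRBBBRRBR · max L 57/64 · min R 115/128 → 229/256
10 of 15 · BRBBBRRBRR · max L 57/64 · min R 229/256 → 457/512
11 of 15 · BRBBBRRBRRB · max L 457/512 · min R 229/256 → 915/1024
12 of 15 · BRBBBRRBRRBB · max L 915/1024 · min R 229/256 → 1831/2048
13 of 15 · BRBBBRRBRRBBR · max L 915/1024 · min R 1831/2048 → 3661/4096
14 of 15 · BRBBBRRBRRBBRR · max L 915/1024 · min R 3661/4096 → 7321/8192
15 of 15 · BRBBBRRBRRBBRRB · max L 7321/8192 · min R 3661/4096 → 14643/16384

14643/16384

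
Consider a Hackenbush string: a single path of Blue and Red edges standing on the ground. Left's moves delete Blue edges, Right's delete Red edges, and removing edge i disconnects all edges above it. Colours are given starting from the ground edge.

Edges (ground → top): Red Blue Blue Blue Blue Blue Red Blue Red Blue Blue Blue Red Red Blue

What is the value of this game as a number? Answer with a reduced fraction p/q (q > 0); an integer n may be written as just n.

-653/16384

Recurse on prefixes of the 15-edge string Red Blue Blue Blue Blue Blue Red Blue Red Blue Blue Blue Red Red Blue:
edge 1 of 15 (Red): {  | 0 } — -1
edge 2 of 15 (Blue): { -1 | 0 } — -1/2
edge 3 of 15 (Blue): { -1, -1/2 | 0 } — -1/4
edge 4 of 15 (Blue): { -1, -1/2, -1/4 | 0 } — -1/8
edge 5 of 15 (Blue): { -1, -1/2, -1/4, -1/8 | 0 } — -1/16
edge 6 of 15 (Blue): { -1, -1/2, -1/4, -1/8, -1/16 | 0 } — -1/32
edge 7 of 15 (Red): { -1, -1/2, -1/4, -1/8, -1/16 | -1/32, 0 } — -3/64
edge 8 of 15 (Blue): { -1, -1/2, -1/4, -1/8, -1/16, -3/64 | -1/32, 0 } — -5/128
edge 9 of 15 (Red): { -1, -1/2, -1/4, -1/8, -1/16, -3/64 | -5/128, -1/32, 0 } — -11/256
edge 10 of 15 (Blue): { -1, -1/2, -1/4, -1/8, -1/16, -3/64, -11/256 | -5/128, -1/32, 0 } — -21/512
edge 11 of 15 (Blue): { -1, -1/2, -1/4, -1/8, -1/16, -3/64, -11/256, -21/512 | -5/128, -1/32, 0 } — -41/1024
edge 12 of 15 (Blue): { -1, -1/2, -1/4, -1/8, -1/16, -3/64, -11/256, -21/512, -41/1024 | -5/128, -1/32, 0 } — -81/2048
edge 13 of 15 (Red): { -1, -1/2, -1/4, -1/8, -1/16, -3/64, -11/256, -21/512, -41/1024 | -81/2048, -5/128, -1/32, 0 } — -163/4096
edge 14 of 15 (Red): { -1, -1/2, -1/4, -1/8, -1/16, -3/64, -11/256, -21/512, -41/1024 | -163/4096, -81/2048, -5/128, -1/32, 0 } — -327/8192
edge 15 of 15 (Blue): { -1, -1/2, -1/4, -1/8, -1/16, -3/64, -11/256, -21/512, -41/1024, -327/8192 | -163/4096, -81/2048, -5/128, -1/32, 0 } — -653/16384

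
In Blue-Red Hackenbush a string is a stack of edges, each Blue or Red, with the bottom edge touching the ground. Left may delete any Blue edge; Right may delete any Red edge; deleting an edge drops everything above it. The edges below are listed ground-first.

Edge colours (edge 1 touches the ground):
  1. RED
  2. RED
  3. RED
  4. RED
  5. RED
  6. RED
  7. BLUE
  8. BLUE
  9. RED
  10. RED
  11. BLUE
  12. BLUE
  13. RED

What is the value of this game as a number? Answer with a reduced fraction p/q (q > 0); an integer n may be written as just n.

Build v(s[:k]) for k = 1..13, string s = RED RED RED RED RED RED BLUE BLUE RED RED BLUE BLUE RED.
edge 1 of 13 (RED): { none | 0 } gives -1
edge 2 of 13 (RED): { none | -1 0 } gives -2
edge 3 of 13 (RED): { none | -2 -1 0 } gives -3
edge 4 of 13 (RED): { none | -3 -2 -1 0 } gives -4
edge 5 of 13 (RED): { none | -4 -3 -2 -1 0 } gives -5
edge 6 of 13 (RED): { none | -5 -4 -3 -2 -1 0 } gives -6
edge 7 of 13 (BLUE): { -6 | -5 -4 -3 -2 -1 0 } gives -11/2
edge 8 of 13 (BLUE): { -6 -11/2 | -5 -4 -3 -2 -1 0 } gives -21/4
edge 9 of 13 (RED): { -6 -11/2 | -21/4 -5 -4 -3 -2 -1 0 } gives -43/8
edge 10 of 13 (RED): { -6 -11/2 | -43/8 -21/4 -5 -4 -3 -2 -1 0 } gives -87/16
edge 11 of 13 (BLUE): { -6 -11/2 -87/16 | -43/8 -21/4 -5 -4 -3 -2 -1 0 } gives -173/32
edge 12 of 13 (BLUE): { -6 -11/2 -87/16 -173/32 | -43/8 -21/4 -5 -4 -3 -2 -1 0 } gives -345/64
edge 13 of 13 (RED): { -6 -11/2 -87/16 -173/32 | -345/64 -43/8 -21/4 -5 -4 -3 -2 -1 0 } gives -691/128

-691/128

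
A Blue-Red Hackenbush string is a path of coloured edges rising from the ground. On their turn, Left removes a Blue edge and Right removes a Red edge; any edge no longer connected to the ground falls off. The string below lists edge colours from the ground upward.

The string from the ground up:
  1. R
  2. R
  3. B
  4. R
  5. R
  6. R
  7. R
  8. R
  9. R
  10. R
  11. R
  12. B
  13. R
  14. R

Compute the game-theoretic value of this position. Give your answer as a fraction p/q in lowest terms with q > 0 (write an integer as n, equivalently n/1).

-8183/4096

R: Left { ∅ }, Right { 0 } so simplest -1
RR: Left { ∅ }, Right { -1; 0 } so simplest -2
RRB: Left { -2 }, Right { -1; 0 } so simplest -3/2
RRBR: Left { -2 }, Right { -3/2; -1; 0 } so simplest -7/4
RRBRR: Left { -2 }, Right { -7/4; -3/2; -1; 0 } so simplest -15/8
RRBRRR: Left { -2 }, Right { -15/8; -7/4; -3/2; -1; 0 } so simplest -31/16
RRBRRRR: Left { -2 }, Right { -31/16; -15/8; -7/4; -3/2; -1; 0 } so simplest -63/32
RRBRRRRR: Left { -2 }, Right { -63/32; -31/16; -15/8; -7/4; -3/2; -1; 0 } so simplest -127/64
RRBRRRRRR: Left { -2 }, Right { -127/64; -63/32; -31/16; -15/8; -7/4; -3/2; -1; 0 } so simplest -255/128
RRBRRRRRRR: Left { -2 }, Right { -255/128; -127/64; -63/32; -31/16; -15/8; -7/4; -3/2; -1; 0 } so simplest -511/256
RRBRRRRRRRR: Left { -2 }, Right { -511/256; -255/128; -127/64; -63/32; -31/16; -15/8; -7/4; -3/2; -1; 0 } so simplest -1023/512
RRBRRRRRRRRB: Left { -2; -1023/512 }, Right { -511/256; -255/128; -127/64; -63/32; -31/16; -15/8; -7/4; -3/2; -1; 0 } so simplest -2045/1024
RRBRRRRRRRRBR: Left { -2; -1023/512 }, Right { -2045/1024; -511/256; -255/128; -127/64; -63/32; -31/16; -15/8; -7/4; -3/2; -1; 0 } so simplest -4091/2048
RRBRRRRRRRRBRR: Left { -2; -1023/512 }, Right { -4091/2048; -2045/1024; -511/256; -255/128; -127/64; -63/32; -31/16; -15/8; -7/4; -3/2; -1; 0 } so simplest -8183/4096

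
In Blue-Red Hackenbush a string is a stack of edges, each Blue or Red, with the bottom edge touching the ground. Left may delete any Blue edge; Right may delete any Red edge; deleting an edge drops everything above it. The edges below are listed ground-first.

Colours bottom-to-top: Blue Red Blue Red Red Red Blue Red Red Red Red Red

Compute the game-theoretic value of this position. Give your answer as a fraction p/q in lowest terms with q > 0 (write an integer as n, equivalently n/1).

1089/2048

Prefix values for Blue Red Blue Red Red Red Blue Red Red Red Red Red via {L|R} + simplicity:
1 of 12 · B · max L 0 · min R +∞ ⇒ 1
2 of 12 · BR · max L 0 · min R 1 ⇒ 1/2
3 of 12 · BRB · max L 1/2 · min R 1 ⇒ 3/4
4 of 12 · BRBR · max L 1/2 · min R 3/4 ⇒ 5/8
5 of 12 · BRBRR · max L 1/2 · min R 5/8 ⇒ 9/16
6 of 12 · BRBRRR · max L 1/2 · min R 9/16 ⇒ 17/32
7 of 12 · BRBRRRB · max L 17/32 · min R 9/16 ⇒ 35/64
8 of 12 · BRBRRRBR · max L 17/32 · min R 35/64 ⇒ 69/128
9 of 12 · BRBRRRBRR · max L 17/32 · min R 69/128 ⇒ 137/256
10 of 12 · BRBRRRBRRR · max L 17/32 · min R 137/256 ⇒ 273/512
11 of 12 · BRBRRRBRRRR · max L 17/32 · min R 273/512 ⇒ 545/1024
12 of 12 · BRBRRRBRRRRR · max L 17/32 · min R 545/1024 ⇒ 1089/2048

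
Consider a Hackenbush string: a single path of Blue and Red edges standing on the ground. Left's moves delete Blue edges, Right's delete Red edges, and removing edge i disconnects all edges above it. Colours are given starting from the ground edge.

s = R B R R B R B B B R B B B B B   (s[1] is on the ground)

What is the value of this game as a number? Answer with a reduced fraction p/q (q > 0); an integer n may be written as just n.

Prefix values for R B R R B R B B B R B B B B B via {L|R} + simplicity:
G(R) = { · | 0 } — -1
G(RB) = { -1 | 0 } — -1/2
G(RBR) = { -1 | -1/2; 0 } — -3/4
G(RBRR) = { -1 | -3/4; -1/2; 0 } — -7/8
G(RBRRB) = { -1; -7/8 | -3/4; -1/2; 0 } — -13/16
G(RBRRBR) = { -1; -7/8 | -13/16; -3/4; -1/2; 0 } — -27/32
G(RBRRBRB) = { -1; -7/8; -27/32 | -13/16; -3/4; -1/2; 0 } — -53/64
G(RBRRBRBB) = { -1; -7/8; -27/32; -53/64 | -13/16; -3/4; -1/2; 0 } — -105/128
G(RBRRBRBBB) = { -1; -7/8; -27/32; -53/64; -105/128 | -13/16; -3/4; -1/2; 0 } — -209/256
G(RBRRBRBBBR) = { -1; -7/8; -27/32; -53/64; -105/128 | -209/256; -13/16; -3/4; -1/2; 0 } — -419/512
G(RBRRBRBBBRB) = { -1; -7/8; -27/32; -53/64; -105/128; -419/512 | -209/256; -13/16; -3/4; -1/2; 0 } — -837/1024
G(RBRRBRBBBRBB) = { -1; -7/8; -27/32; -53/64; -105/128; -419/512; -837/1024 | -209/256; -13/16; -3/4; -1/2; 0 } — -1673/2048
G(RBRRBRBBBRBBB) = { -1; -7/8; -27/32; -53/64; -105/128; -419/512; -837/1024; -1673/2048 | -209/256; -13/16; -3/4; -1/2; 0 } — -3345/4096
G(RBRRBRBBBRBBBB) = { -1; -7/8; -27/32; -53/64; -105/128; -419/512; -837/1024; -1673/2048; -3345/4096 | -209/256; -13/16; -3/4; -1/2; 0 } — -6689/8192
G(RBRRBRBBBRBBBBB) = { -1; -7/8; -27/32; -53/64; -105/128; -419/512; -837/1024; -1673/2048; -3345/4096; -6689/8192 | -209/256; -13/16; -3/4; -1/2; 0 } — -13377/16384

-13377/16384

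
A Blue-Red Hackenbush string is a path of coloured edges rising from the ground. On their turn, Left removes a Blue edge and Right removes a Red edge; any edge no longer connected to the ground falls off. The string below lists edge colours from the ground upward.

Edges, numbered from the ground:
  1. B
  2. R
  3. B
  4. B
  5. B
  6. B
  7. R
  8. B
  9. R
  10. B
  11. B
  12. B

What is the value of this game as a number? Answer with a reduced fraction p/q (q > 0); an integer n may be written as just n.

B: Left { 0 }, Right { (no moves) } → simplest 1
BR: Left { 0 }, Right { 1 } → simplest 1/2
BRB: Left { 0,1/2 }, Right { 1 } → simplest 3/4
BRBB: Left { 0,1/2,3/4 }, Right { 1 } → simplest 7/8
BRBBB: Left { 0,1/2,3/4,7/8 }, Right { 1 } → simplest 15/16
BRBBBB: Left { 0,1/2,3/4,7/8,15/16 }, Right { 1 } → simplest 31/32
BRBBBBR: Left { 0,1/2,3/4,7/8,15/16 }, Right { 31/32,1 } → simplest 61/64
BRBBBBRB: Left { 0,1/2,3/4,7/8,15/16,61/64 }, Right { 31/32,1 } → simplest 123/128
BRBBBBRBR: Left { 0,1/2,3/4,7/8,15/16,61/64 }, Right { 123/128,31/32,1 } → simplest 245/256
BRBBBBRBRB: Left { 0,1/2,3/4,7/8,15/16,61/64,245/256 }, Right { 123/128,31/32,1 } → simplest 491/512
BRBBBBRBRBB: Left { 0,1/2,3/4,7/8,15/16,61/64,245/256,491/512 }, Right { 123/128,31/32,1 } → simplest 983/1024
BRBBBBRBRBBB: Left { 0,1/2,3/4,7/8,15/16,61/64,245/256,491/512,983/1024 }, Right { 123/128,31/32,1 } → simplest 1967/2048

1967/2048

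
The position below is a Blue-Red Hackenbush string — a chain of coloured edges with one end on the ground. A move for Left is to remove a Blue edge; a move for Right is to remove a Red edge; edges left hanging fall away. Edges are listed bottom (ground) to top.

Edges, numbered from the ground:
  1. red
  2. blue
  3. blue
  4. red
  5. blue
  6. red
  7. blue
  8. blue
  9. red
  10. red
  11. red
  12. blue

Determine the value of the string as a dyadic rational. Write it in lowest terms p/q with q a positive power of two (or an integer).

value(r) = { (no moves) | 0 } so -1
value(rb) = { -1 | 0 } so -1/2
value(rbb) = { -1,-1/2 | 0 } so -1/4
value(rbbr) = { -1,-1/2 | -1/4,0 } so -3/8
value(rbbrb) = { -1,-1/2,-3/8 | -1/4,0 } so -5/16
value(rbbrbr) = { -1,-1/2,-3/8 | -5/16,-1/4,0 } so -11/32
value(rbbrbrb) = { -1,-1/2,-3/8,-11/32 | -5/16,-1/4,0 } so -21/64
value(rbbrbrbb) = { -1,-1/2,-3/8,-11/32,-21/64 | -5/16,-1/4,0 } so -41/128
value(rbbrbrbbr) = { -1,-1/2,-3/8,-11/32,-21/64 | -41/128,-5/16,-1/4,0 } so -83/256
value(rbbrbrbbrr) = { -1,-1/2,-3/8,-11/32,-21/64 | -83/256,-41/128,-5/16,-1/4,0 } so -167/512
value(rbbrbrbbrrr) = { -1,-1/2,-3/8,-11/32,-21/64 | -167/512,-83/256,-41/128,-5/16,-1/4,0 } so -335/1024
value(rbbrbrbbrrrb) = { -1,-1/2,-3/8,-11/32,-21/64,-335/1024 | -167/512,-83/256,-41/128,-5/16,-1/4,0 } so -669/2048

-669/2048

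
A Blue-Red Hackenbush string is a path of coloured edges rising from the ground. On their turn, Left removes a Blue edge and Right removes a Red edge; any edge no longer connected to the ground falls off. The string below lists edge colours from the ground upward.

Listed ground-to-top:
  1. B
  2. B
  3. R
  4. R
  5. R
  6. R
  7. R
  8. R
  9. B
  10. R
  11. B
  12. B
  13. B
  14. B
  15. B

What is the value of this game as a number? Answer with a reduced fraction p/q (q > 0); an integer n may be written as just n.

1 of 15 · B · max L 0 · min R +∞ gives 1
2 of 15 · BB · max L 1 · min R +∞ gives 2
3 of 15 · BBR · max L 1 · min R 2 gives 3/2
4 of 15 · BBRR · max L 1 · min R 3/2 gives 5/4
5 of 15 · BBRRR · max L 1 · min R 5/4 gives 9/8
6 of 15 · BBRRRR · max L 1 · min R 9/8 gives 17/16
7 of 15 · BBRRRRR · max L 1 · min R 17/16 gives 33/32
8 of 15 · BBRRRRRR · max L 1 · min R 33/32 gives 65/64
9 of 15 · BBRRRRRRB · max L 65/64 · min R 33/32 gives 131/128
10 of 15 · BBRRRRRRBR · max L 65/64 · min R 131/128 gives 261/256
11 of 15 · BBRRRRRRBRB · max L 261/256 · min R 131/128 gives 523/512
12 of 15 · BBRRRRRRBRBB · max L 523/512 · min R 131/128 gives 1047/1024
13 of 15 · BBRRRRRRBRBBB · max L 1047/1024 · min R 131/128 gives 2095/2048
14 of 15 · BBRRRRRRBRBBBB · max L 2095/2048 · min R 131/128 gives 4191/4096
15 of 15 · BBRRRRRRBRBBBBB · max L 4191/4096 · min R 131/128 gives 8383/8192

8383/8192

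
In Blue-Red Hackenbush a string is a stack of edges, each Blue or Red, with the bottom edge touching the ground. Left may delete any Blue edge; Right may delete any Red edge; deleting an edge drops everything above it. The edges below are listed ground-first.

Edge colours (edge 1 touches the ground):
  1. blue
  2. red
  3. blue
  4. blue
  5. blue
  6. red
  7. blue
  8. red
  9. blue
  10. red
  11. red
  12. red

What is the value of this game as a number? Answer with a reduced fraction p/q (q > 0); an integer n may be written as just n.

1873/2048

g(b) = { 0 | none } => 1
g(br) = { 0 | 1 } => 1/2
g(brb) = { 0; 1/2 | 1 } => 3/4
g(brbb) = { 0; 1/2; 3/4 | 1 } => 7/8
g(brbbb) = { 0; 1/2; 3/4; 7/8 | 1 } => 15/16
g(brbbbr) = { 0; 1/2; 3/4; 7/8 | 15/16; 1 } => 29/32
g(brbbbrb) = { 0; 1/2; 3/4; 7/8; 29/32 | 15/16; 1 } => 59/64
g(brbbbrbr) = { 0; 1/2; 3/4; 7/8; 29/32 | 59/64; 15/16; 1 } => 117/128
g(brbbbrbrb) = { 0; 1/2; 3/4; 7/8; 29/32; 117/128 | 59/64; 15/16; 1 } => 235/256
g(brbbbrbrbr) = { 0; 1/2; 3/4; 7/8; 29/32; 117/128 | 235/256; 59/64; 15/16; 1 } => 469/512
g(brbbbrbrbrr) = { 0; 1/2; 3/4; 7/8; 29/32; 117/128 | 469/512; 235/256; 59/64; 15/16; 1 } => 937/1024
g(brbbbrbrbrrr) = { 0; 1/2; 3/4; 7/8; 29/32; 117/128 | 937/1024; 469/512; 235/256; 59/64; 15/16; 1 } => 1873/2048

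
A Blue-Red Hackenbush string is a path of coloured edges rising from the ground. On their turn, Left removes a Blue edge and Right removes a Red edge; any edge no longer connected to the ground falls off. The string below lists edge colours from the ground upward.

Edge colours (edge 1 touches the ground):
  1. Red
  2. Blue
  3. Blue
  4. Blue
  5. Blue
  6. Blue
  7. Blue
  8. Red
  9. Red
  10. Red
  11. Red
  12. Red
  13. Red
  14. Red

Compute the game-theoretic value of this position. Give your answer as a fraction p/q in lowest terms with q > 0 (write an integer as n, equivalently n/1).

-255/8192

edge 1 of 14 (Red): { (no moves) | 0 } → -1
edge 2 of 14 (Blue): { -1 | 0 } → -1/2
edge 3 of 14 (Blue): { -1,-1/2 | 0 } → -1/4
edge 4 of 14 (Blue): { -1,-1/2,-1/4 | 0 } → -1/8
edge 5 of 14 (Blue): { -1,-1/2,-1/4,-1/8 | 0 } → -1/16
edge 6 of 14 (Blue): { -1,-1/2,-1/4,-1/8,-1/16 | 0 } → -1/32
edge 7 of 14 (Blue): { -1,-1/2,-1/4,-1/8,-1/16,-1/32 | 0 } → -1/64
edge 8 of 14 (Red): { -1,-1/2,-1/4,-1/8,-1/16,-1/32 | -1/64,0 } → -3/128
edge 9 of 14 (Red): { -1,-1/2,-1/4,-1/8,-1/16,-1/32 | -3/128,-1/64,0 } → -7/256
edge 10 of 14 (Red): { -1,-1/2,-1/4,-1/8,-1/16,-1/32 | -7/256,-3/128,-1/64,0 } → -15/512
edge 11 of 14 (Red): { -1,-1/2,-1/4,-1/8,-1/16,-1/32 | -15/512,-7/256,-3/128,-1/64,0 } → -31/1024
edge 12 of 14 (Red): { -1,-1/2,-1/4,-1/8,-1/16,-1/32 | -31/1024,-15/512,-7/256,-3/128,-1/64,0 } → -63/2048
edge 13 of 14 (Red): { -1,-1/2,-1/4,-1/8,-1/16,-1/32 | -63/2048,-31/1024,-15/512,-7/256,-3/128,-1/64,0 } → -127/4096
edge 14 of 14 (Red): { -1,-1/2,-1/4,-1/8,-1/16,-1/32 | -127/4096,-63/2048,-31/1024,-15/512,-7/256,-3/128,-1/64,0 } → -255/8192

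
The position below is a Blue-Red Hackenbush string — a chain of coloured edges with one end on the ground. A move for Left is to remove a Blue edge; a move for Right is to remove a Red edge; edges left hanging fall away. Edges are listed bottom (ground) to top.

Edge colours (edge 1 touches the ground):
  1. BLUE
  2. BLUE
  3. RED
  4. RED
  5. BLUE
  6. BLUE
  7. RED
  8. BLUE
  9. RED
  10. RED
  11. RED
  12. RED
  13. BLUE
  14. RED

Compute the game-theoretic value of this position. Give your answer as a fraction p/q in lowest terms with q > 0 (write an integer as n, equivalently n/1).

Recurse on prefixes of the 14-edge string BLUE BLUE RED RED BLUE BLUE RED BLUE RED RED RED RED BLUE RED:
edge 1 of 14 (BLUE): { 0 | · } — 1
edge 2 of 14 (BLUE): { 0, 1 | · } — 2
edge 3 of 14 (RED): { 0, 1 | 2 } — 3/2
edge 4 of 14 (RED): { 0, 1 | 3/2, 2 } — 5/4
edge 5 of 14 (BLUE): { 0, 1, 5/4 | 3/2, 2 } — 11/8
edge 6 of 14 (BLUE): { 0, 1, 5/4, 11/8 | 3/2, 2 } — 23/16
edge 7 of 14 (RED): { 0, 1, 5/4, 11/8 | 23/16, 3/2, 2 } — 45/32
edge 8 of 14 (BLUE): { 0, 1, 5/4, 11/8, 45/32 | 23/16, 3/2, 2 } — 91/64
edge 9 of 14 (RED): { 0, 1, 5/4, 11/8, 45/32 | 91/64, 23/16, 3/2, 2 } — 181/128
edge 10 of 14 (RED): { 0, 1, 5/4, 11/8, 45/32 | 181/128, 91/64, 23/16, 3/2, 2 } — 361/256
edge 11 of 14 (RED): { 0, 1, 5/4, 11/8, 45/32 | 361/256, 181/128, 91/64, 23/16, 3/2, 2 } — 721/512
edge 12 of 14 (RED): { 0, 1, 5/4, 11/8, 45/32 | 721/512, 361/256, 181/128, 91/64, 23/16, 3/2, 2 } — 1441/1024
edge 13 of 14 (BLUE): { 0, 1, 5/4, 11/8, 45/32, 1441/1024 | 721/512, 361/256, 181/128, 91/64, 23/16, 3/2, 2 } — 2883/2048
edge 14 of 14 (RED): { 0, 1, 5/4, 11/8, 45/32, 1441/1024 | 2883/2048, 721/512, 361/256, 181/128, 91/64, 23/16, 3/2, 2 } — 5765/4096

5765/4096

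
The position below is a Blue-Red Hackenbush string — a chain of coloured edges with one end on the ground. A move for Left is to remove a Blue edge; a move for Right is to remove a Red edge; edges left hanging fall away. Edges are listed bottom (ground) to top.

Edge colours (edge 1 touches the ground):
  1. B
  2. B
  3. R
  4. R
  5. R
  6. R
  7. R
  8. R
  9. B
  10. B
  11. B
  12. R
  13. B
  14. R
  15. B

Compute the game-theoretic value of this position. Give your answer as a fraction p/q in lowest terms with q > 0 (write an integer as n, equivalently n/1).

8427/8192

Build val(s[:k]) for k = 1..15, string s = B B R R R R R R B B B R B R B.
edge 1 of 15 (B): { 0 | (no moves) } = 1
edge 2 of 15 (B): { 0 1 | (no moves) } = 2
edge 3 of 15 (R): { 0 1 | 2 } = 3/2
edge 4 of 15 (R): { 0 1 | 3/2 2 } = 5/4
edge 5 of 15 (R): { 0 1 | 5/4 3/2 2 } = 9/8
edge 6 of 15 (R): { 0 1 | 9/8 5/4 3/2 2 } = 17/16
edge 7 of 15 (R): { 0 1 | 17/16 9/8 5/4 3/2 2 } = 33/32
edge 8 of 15 (R): { 0 1 | 33/32 17/16 9/8 5/4 3/2 2 } = 65/64
edge 9 of 15 (B): { 0 1 65/64 | 33/32 17/16 9/8 5/4 3/2 2 } = 131/128
edge 10 of 15 (B): { 0 1 65/64 131/128 | 33/32 17/16 9/8 5/4 3/2 2 } = 263/256
edge 11 of 15 (B): { 0 1 65/64 131/128 263/256 | 33/32 17/16 9/8 5/4 3/2 2 } = 527/512
edge 12 of 15 (R): { 0 1 65/64 131/128 263/256 | 527/512 33/32 17/16 9/8 5/4 3/2 2 } = 1053/1024
edge 13 of 15 (B): { 0 1 65/64 131/128 263/256 1053/1024 | 527/512 33/32 17/16 9/8 5/4 3/2 2 } = 2107/2048
edge 14 of 15 (R): { 0 1 65/64 131/128 263/256 1053/1024 | 2107/2048 527/512 33/32 17/16 9/8 5/4 3/2 2 } = 4213/4096
edge 15 of 15 (B): { 0 1 65/64 131/128 263/256 1053/1024 4213/4096 | 2107/2048 527/512 33/32 17/16 9/8 5/4 3/2 2 } = 8427/8192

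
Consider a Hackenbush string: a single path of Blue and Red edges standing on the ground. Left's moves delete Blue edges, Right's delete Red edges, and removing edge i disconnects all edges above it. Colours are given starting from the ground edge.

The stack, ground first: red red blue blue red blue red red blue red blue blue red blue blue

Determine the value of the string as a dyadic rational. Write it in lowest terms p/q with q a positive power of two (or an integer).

-11081/8192

Build v(s[:k]) for k = 1..15, string s = red red blue blue red blue red red blue red blue blue red blue blue.
r: Left { · }, Right { 0 } — simplest -1
rr: Left { · }, Right { -1, 0 } — simplest -2
rrb: Left { -2 }, Right { -1, 0 } — simplest -3/2
rrbb: Left { -2, -3/2 }, Right { -1, 0 } — simplest -5/4
rrbbr: Left { -2, -3/2 }, Right { -5/4, -1, 0 } — simplest -11/8
rrbbrb: Left { -2, -3/2, -11/8 }, Right { -5/4, -1, 0 } — simplest -21/16
rrbbrbr: Left { -2, -3/2, -11/8 }, Right { -21/16, -5/4, -1, 0 } — simplest -43/32
rrbbrbrr: Left { -2, -3/2, -11/8 }, Right { -43/32, -21/16, -5/4, -1, 0 } — simplest -87/64
rrbbrbrrb: Left { -2, -3/2, -11/8, -87/64 }, Right { -43/32, -21/16, -5/4, -1, 0 } — simplest -173/128
rrbbrbrrbr: Left { -2, -3/2, -11/8, -87/64 }, Right { -173/128, -43/32, -21/16, -5/4, -1, 0 } — simplest -347/256
rrbbrbrrbrb: Left { -2, -3/2, -11/8, -87/64, -347/256 }, Right { -173/128, -43/32, -21/16, -5/4, -1, 0 } — simplest -693/512
rrbbrbrrbrbb: Left { -2, -3/2, -11/8, -87/64, -347/256, -693/512 }, Right { -173/128, -43/32, -21/16, -5/4, -1, 0 } — simplest -1385/1024
rrbbrbrrbrbbr: Left { -2, -3/2, -11/8, -87/64, -347/256, -693/512 }, Right { -1385/1024, -173/128, -43/32, -21/16, -5/4, -1, 0 } — simplest -2771/2048
rrbbrbrrbrbbrb: Left { -2, -3/2, -11/8, -87/64, -347/256, -693/512, -2771/2048 }, Right { -1385/1024, -173/128, -43/32, -21/16, -5/4, -1, 0 } — simplest -5541/4096
rrbbrbrrbrbbrbb: Left { -2, -3/2, -11/8, -87/64, -347/256, -693/512, -2771/2048, -5541/4096 }, Right { -1385/1024, -173/128, -43/32, -21/16, -5/4, -1, 0 } — simplest -11081/8192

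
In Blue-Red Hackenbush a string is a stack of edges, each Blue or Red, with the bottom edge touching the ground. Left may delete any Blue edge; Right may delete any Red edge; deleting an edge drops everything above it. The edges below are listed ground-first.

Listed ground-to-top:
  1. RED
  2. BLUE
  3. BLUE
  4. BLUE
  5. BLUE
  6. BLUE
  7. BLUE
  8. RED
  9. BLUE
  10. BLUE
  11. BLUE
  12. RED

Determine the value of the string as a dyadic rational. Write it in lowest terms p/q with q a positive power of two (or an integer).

G_1 [R]  L=[·]  R=[0]  -> -1
G_2 [RB]  L=[-1]  R=[0]  -> -1/2
G_3 [RBB]  L=[-1; -1/2]  R=[0]  -> -1/4
G_4 [RBBB]  L=[-1; -1/2; -1/4]  R=[0]  -> -1/8
G_5 [RBBBB]  L=[-1; -1/2; -1/4; -1/8]  R=[0]  -> -1/16
G_6 [RBBBBB]  L=[-1; -1/2; -1/4; -1/8; -1/16]  R=[0]  -> -1/32
G_7 [RBBBBBB]  L=[-1; -1/2; -1/4; -1/8; -1/16; -1/32]  R=[0]  -> -1/64
G_8 [RBBBBBBR]  L=[-1; -1/2; -1/4; -1/8; -1/16; -1/32]  R=[-1/64; 0]  -> -3/128
G_9 [RBBBBBBRB]  L=[-1; -1/2; -1/4; -1/8; -1/16; -1/32; -3/128]  R=[-1/64; 0]  -> -5/256
G_10 [RBBBBBBRBB]  L=[-1; -1/2; -1/4; -1/8; -1/16; -1/32; -3/128; -5/256]  R=[-1/64; 0]  -> -9/512
G_11 [RBBBBBBRBBB]  L=[-1; -1/2; -1/4; -1/8; -1/16; -1/32; -3/128; -5/256; -9/512]  R=[-1/64; 0]  -> -17/1024
G_12 [RBBBBBBRBBBR]  L=[-1; -1/2; -1/4; -1/8; -1/16; -1/32; -3/128; -5/256; -9/512]  R=[-17/1024; -1/64; 0]  -> -35/2048

-35/2048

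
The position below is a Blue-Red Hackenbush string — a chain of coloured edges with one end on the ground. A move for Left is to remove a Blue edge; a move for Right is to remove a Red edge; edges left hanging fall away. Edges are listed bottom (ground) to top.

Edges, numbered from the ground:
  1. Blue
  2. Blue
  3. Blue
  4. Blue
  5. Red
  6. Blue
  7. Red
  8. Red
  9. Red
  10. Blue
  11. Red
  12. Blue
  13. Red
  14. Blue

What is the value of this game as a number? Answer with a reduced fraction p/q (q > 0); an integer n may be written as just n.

3627/1024

Build G(s[:k]) for k = 1..14, string s = Blue Blue Blue Blue Red Blue Red Red Red Blue Red Blue Red Blue.
B: Left { 0 }, Right { (no moves) } => simplest 1
BB: Left { 0 1 }, Right { (no moves) } => simplest 2
BBB: Left { 0 1 2 }, Right { (no moves) } => simplest 3
BBBB: Left { 0 1 2 3 }, Right { (no moves) } => simplest 4
BBBBR: Left { 0 1 2 3 }, Right { 4 } => simplest 7/2
BBBBRB: Left { 0 1 2 3 7/2 }, Right { 4 } => simplest 15/4
BBBBRBR: Left { 0 1 2 3 7/2 }, Right { 15/4 4 } => simplest 29/8
BBBBRBRR: Left { 0 1 2 3 7/2 }, Right { 29/8 15/4 4 } => simplest 57/16
BBBBRBRRR: Left { 0 1 2 3 7/2 }, Right { 57/16 29/8 15/4 4 } => simplest 113/32
BBBBRBRRRB: Left { 0 1 2 3 7/2 113/32 }, Right { 57/16 29/8 15/4 4 } => simplest 227/64
BBBBRBRRRBR: Left { 0 1 2 3 7/2 113/32 }, Right { 227/64 57/16 29/8 15/4 4 } => simplest 453/128
BBBBRBRRRBRB: Left { 0 1 2 3 7/2 113/32 453/128 }, Right { 227/64 57/16 29/8 15/4 4 } => simplest 907/256
BBBBRBRRRBRBR: Left { 0 1 2 3 7/2 113/32 453/128 }, Right { 907/256 227/64 57/16 29/8 15/4 4 } => simplest 1813/512
BBBBRBRRRBRBRB: Left { 0 1 2 3 7/2 113/32 453/128 1813/512 }, Right { 907/256 227/64 57/16 29/8 15/4 4 } => simplest 3627/1024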